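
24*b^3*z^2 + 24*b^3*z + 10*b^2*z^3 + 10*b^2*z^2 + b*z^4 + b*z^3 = z*(4*b + z)*(6*b + z)*(b*z + b)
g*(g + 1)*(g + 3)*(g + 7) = g^4 + 11*g^3 + 31*g^2 + 21*g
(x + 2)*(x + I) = x^2 + 2*x + I*x + 2*I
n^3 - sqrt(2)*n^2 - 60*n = n*(n - 6*sqrt(2))*(n + 5*sqrt(2))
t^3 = t^3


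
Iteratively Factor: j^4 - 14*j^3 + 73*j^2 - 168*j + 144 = (j - 4)*(j^3 - 10*j^2 + 33*j - 36) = (j - 4)*(j - 3)*(j^2 - 7*j + 12) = (j - 4)^2*(j - 3)*(j - 3)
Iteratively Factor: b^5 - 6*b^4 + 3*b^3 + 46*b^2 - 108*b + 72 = (b - 2)*(b^4 - 4*b^3 - 5*b^2 + 36*b - 36) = (b - 3)*(b - 2)*(b^3 - b^2 - 8*b + 12) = (b - 3)*(b - 2)*(b + 3)*(b^2 - 4*b + 4) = (b - 3)*(b - 2)^2*(b + 3)*(b - 2)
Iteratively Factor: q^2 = (q)*(q)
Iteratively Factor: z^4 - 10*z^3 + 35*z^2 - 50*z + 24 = (z - 3)*(z^3 - 7*z^2 + 14*z - 8) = (z - 3)*(z - 2)*(z^2 - 5*z + 4) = (z - 4)*(z - 3)*(z - 2)*(z - 1)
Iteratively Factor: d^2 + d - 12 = (d + 4)*(d - 3)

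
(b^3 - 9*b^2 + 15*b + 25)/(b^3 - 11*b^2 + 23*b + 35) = (b - 5)/(b - 7)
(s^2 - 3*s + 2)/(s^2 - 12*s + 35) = (s^2 - 3*s + 2)/(s^2 - 12*s + 35)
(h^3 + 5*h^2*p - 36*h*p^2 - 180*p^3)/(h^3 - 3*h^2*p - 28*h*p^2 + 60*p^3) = (-h - 6*p)/(-h + 2*p)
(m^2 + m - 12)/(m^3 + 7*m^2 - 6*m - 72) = 1/(m + 6)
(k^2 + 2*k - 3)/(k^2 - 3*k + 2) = (k + 3)/(k - 2)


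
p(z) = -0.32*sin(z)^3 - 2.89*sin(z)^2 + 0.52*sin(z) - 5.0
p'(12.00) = 2.82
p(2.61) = -5.52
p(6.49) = -5.02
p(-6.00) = -5.09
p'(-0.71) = 2.94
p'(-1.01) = 2.51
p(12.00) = -6.06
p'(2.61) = 2.29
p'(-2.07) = -2.32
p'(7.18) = -2.86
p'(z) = -0.96*sin(z)^2*cos(z) - 5.78*sin(z)*cos(z) + 0.52*cos(z)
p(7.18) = -6.51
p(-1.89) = -7.83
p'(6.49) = -0.69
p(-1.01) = -7.32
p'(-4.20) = 2.57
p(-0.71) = -6.48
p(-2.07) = -7.47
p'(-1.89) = -1.61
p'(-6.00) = -1.12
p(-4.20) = -6.95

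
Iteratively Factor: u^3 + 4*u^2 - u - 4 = (u - 1)*(u^2 + 5*u + 4) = (u - 1)*(u + 4)*(u + 1)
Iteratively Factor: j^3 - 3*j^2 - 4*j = (j + 1)*(j^2 - 4*j) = j*(j + 1)*(j - 4)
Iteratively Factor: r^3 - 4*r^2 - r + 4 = (r - 4)*(r^2 - 1) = (r - 4)*(r + 1)*(r - 1)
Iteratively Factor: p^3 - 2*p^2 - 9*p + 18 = (p - 2)*(p^2 - 9) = (p - 3)*(p - 2)*(p + 3)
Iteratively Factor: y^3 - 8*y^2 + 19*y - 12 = (y - 1)*(y^2 - 7*y + 12) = (y - 4)*(y - 1)*(y - 3)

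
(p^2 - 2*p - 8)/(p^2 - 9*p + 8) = (p^2 - 2*p - 8)/(p^2 - 9*p + 8)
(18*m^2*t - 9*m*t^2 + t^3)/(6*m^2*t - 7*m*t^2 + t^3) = (-3*m + t)/(-m + t)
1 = 1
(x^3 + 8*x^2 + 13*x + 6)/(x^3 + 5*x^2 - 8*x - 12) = (x + 1)/(x - 2)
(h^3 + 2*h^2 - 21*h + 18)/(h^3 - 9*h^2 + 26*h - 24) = (h^2 + 5*h - 6)/(h^2 - 6*h + 8)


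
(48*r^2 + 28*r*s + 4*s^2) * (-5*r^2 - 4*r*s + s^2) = -240*r^4 - 332*r^3*s - 84*r^2*s^2 + 12*r*s^3 + 4*s^4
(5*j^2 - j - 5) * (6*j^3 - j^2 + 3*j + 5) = 30*j^5 - 11*j^4 - 14*j^3 + 27*j^2 - 20*j - 25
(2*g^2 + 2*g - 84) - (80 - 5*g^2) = 7*g^2 + 2*g - 164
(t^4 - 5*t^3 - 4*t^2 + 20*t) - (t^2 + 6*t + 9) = t^4 - 5*t^3 - 5*t^2 + 14*t - 9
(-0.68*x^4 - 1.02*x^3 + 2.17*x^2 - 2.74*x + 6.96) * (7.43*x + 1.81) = -5.0524*x^5 - 8.8094*x^4 + 14.2769*x^3 - 16.4305*x^2 + 46.7534*x + 12.5976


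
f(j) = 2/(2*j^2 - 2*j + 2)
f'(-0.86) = 0.40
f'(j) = 2*(2 - 4*j)/(2*j^2 - 2*j + 2)^2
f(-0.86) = 0.38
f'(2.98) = -0.10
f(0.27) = 1.25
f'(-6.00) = 0.01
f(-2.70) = 0.09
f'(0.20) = 0.85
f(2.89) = 0.15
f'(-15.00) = 0.00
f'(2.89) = -0.11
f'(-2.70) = 0.05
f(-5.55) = 0.03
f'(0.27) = 0.71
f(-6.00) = 0.02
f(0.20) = 1.19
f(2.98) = 0.14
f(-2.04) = 0.14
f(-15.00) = 0.00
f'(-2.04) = 0.10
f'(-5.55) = 0.01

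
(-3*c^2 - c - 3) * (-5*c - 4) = 15*c^3 + 17*c^2 + 19*c + 12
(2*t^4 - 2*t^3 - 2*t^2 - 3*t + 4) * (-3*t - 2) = -6*t^5 + 2*t^4 + 10*t^3 + 13*t^2 - 6*t - 8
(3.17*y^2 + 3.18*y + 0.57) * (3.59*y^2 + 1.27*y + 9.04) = 11.3803*y^4 + 15.4421*y^3 + 34.7417*y^2 + 29.4711*y + 5.1528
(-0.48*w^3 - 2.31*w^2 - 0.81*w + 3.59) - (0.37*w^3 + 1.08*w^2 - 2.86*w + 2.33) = -0.85*w^3 - 3.39*w^2 + 2.05*w + 1.26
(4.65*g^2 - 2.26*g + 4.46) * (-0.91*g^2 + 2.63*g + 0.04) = -4.2315*g^4 + 14.2861*g^3 - 9.8164*g^2 + 11.6394*g + 0.1784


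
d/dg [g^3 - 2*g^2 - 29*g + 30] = 3*g^2 - 4*g - 29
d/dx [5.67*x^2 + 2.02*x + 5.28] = 11.34*x + 2.02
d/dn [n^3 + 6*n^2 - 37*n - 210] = 3*n^2 + 12*n - 37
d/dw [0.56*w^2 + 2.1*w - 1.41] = 1.12*w + 2.1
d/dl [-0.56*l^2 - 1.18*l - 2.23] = -1.12*l - 1.18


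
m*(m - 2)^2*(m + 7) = m^4 + 3*m^3 - 24*m^2 + 28*m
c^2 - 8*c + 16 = (c - 4)^2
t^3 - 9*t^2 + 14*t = t*(t - 7)*(t - 2)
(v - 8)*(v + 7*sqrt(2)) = v^2 - 8*v + 7*sqrt(2)*v - 56*sqrt(2)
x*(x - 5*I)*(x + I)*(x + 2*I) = x^4 - 2*I*x^3 + 13*x^2 + 10*I*x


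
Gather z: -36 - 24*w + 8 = -24*w - 28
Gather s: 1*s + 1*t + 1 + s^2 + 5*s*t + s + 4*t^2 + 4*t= s^2 + s*(5*t + 2) + 4*t^2 + 5*t + 1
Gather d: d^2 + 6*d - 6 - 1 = d^2 + 6*d - 7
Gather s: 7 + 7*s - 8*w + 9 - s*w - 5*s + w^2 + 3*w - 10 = s*(2 - w) + w^2 - 5*w + 6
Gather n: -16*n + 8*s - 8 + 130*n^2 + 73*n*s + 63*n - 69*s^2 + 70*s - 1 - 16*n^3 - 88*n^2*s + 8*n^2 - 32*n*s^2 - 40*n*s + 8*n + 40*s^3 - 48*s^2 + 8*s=-16*n^3 + n^2*(138 - 88*s) + n*(-32*s^2 + 33*s + 55) + 40*s^3 - 117*s^2 + 86*s - 9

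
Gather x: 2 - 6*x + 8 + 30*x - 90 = 24*x - 80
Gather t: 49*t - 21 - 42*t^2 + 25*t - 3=-42*t^2 + 74*t - 24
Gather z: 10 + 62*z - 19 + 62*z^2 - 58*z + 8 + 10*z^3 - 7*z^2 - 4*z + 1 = 10*z^3 + 55*z^2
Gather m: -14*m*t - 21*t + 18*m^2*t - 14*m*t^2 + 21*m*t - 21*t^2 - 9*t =18*m^2*t + m*(-14*t^2 + 7*t) - 21*t^2 - 30*t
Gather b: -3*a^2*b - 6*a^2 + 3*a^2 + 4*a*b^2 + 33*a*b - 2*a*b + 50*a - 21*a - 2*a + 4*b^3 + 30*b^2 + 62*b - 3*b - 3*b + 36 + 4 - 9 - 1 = -3*a^2 + 27*a + 4*b^3 + b^2*(4*a + 30) + b*(-3*a^2 + 31*a + 56) + 30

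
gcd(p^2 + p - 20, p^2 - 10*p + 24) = p - 4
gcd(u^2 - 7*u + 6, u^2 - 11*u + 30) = u - 6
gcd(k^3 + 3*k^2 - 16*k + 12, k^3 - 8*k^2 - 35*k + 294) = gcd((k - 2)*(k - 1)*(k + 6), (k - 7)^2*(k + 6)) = k + 6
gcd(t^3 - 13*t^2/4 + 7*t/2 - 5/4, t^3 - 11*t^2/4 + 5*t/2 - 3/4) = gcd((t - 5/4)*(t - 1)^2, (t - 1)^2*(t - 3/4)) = t^2 - 2*t + 1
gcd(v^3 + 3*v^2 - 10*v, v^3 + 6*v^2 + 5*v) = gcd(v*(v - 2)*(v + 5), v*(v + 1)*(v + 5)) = v^2 + 5*v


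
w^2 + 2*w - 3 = (w - 1)*(w + 3)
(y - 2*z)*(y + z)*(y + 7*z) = y^3 + 6*y^2*z - 9*y*z^2 - 14*z^3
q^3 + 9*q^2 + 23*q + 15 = (q + 1)*(q + 3)*(q + 5)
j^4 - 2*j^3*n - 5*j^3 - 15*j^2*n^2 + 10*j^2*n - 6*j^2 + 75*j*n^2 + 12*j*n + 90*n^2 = (j - 6)*(j + 1)*(j - 5*n)*(j + 3*n)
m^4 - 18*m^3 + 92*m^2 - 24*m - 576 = (m - 8)*(m - 6)^2*(m + 2)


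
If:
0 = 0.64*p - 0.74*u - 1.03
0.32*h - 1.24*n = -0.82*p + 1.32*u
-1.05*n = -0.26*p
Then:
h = 2.2715587797619*u - 2.57978980654762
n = 0.286309523809524*u + 0.398511904761905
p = 1.15625*u + 1.609375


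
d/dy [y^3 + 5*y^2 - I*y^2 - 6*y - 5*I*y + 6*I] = 3*y^2 + 2*y*(5 - I) - 6 - 5*I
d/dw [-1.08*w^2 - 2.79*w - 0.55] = -2.16*w - 2.79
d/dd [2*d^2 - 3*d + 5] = 4*d - 3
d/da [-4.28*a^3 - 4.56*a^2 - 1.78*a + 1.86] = -12.84*a^2 - 9.12*a - 1.78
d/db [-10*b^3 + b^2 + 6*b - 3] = -30*b^2 + 2*b + 6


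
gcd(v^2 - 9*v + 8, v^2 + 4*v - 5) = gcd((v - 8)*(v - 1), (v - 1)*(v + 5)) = v - 1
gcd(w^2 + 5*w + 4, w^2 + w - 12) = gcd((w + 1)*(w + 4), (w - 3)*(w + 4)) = w + 4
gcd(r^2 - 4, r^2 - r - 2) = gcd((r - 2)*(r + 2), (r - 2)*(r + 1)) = r - 2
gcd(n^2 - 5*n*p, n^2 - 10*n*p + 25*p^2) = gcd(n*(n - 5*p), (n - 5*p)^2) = -n + 5*p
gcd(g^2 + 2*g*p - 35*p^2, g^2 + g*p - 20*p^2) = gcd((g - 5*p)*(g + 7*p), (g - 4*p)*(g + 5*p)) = 1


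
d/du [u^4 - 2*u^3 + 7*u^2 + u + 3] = 4*u^3 - 6*u^2 + 14*u + 1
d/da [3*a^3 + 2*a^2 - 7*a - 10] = 9*a^2 + 4*a - 7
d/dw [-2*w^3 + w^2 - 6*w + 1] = -6*w^2 + 2*w - 6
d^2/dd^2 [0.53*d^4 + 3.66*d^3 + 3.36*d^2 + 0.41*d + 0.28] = 6.36*d^2 + 21.96*d + 6.72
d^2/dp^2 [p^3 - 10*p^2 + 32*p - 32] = 6*p - 20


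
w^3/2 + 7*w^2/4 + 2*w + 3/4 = (w/2 + 1/2)*(w + 1)*(w + 3/2)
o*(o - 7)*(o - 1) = o^3 - 8*o^2 + 7*o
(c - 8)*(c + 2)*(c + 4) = c^3 - 2*c^2 - 40*c - 64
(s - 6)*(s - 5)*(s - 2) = s^3 - 13*s^2 + 52*s - 60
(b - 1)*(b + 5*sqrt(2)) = b^2 - b + 5*sqrt(2)*b - 5*sqrt(2)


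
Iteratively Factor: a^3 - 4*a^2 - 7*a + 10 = (a - 5)*(a^2 + a - 2) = (a - 5)*(a - 1)*(a + 2)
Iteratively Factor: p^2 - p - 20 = (p + 4)*(p - 5)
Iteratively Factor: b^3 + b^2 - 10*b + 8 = (b + 4)*(b^2 - 3*b + 2) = (b - 2)*(b + 4)*(b - 1)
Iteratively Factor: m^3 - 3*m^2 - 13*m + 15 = (m - 1)*(m^2 - 2*m - 15) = (m - 5)*(m - 1)*(m + 3)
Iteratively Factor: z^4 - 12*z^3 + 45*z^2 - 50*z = (z - 5)*(z^3 - 7*z^2 + 10*z) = (z - 5)*(z - 2)*(z^2 - 5*z) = (z - 5)^2*(z - 2)*(z)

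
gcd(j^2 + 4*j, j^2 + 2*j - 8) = j + 4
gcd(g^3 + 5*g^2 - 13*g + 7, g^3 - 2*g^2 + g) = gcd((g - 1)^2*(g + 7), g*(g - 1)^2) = g^2 - 2*g + 1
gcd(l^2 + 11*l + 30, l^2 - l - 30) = l + 5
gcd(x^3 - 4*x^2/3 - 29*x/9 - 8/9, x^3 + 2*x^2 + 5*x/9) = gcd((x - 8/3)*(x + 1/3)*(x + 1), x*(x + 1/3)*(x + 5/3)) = x + 1/3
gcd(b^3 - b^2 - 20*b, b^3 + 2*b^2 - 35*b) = b^2 - 5*b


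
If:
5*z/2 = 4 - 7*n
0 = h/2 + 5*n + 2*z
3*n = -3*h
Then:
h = -32/11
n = 32/11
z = -72/11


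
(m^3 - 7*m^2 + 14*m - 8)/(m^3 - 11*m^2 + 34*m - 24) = (m - 2)/(m - 6)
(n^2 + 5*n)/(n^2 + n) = (n + 5)/(n + 1)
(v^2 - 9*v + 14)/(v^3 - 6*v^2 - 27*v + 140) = (v - 2)/(v^2 + v - 20)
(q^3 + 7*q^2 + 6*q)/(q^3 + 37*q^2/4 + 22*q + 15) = 4*q*(q + 1)/(4*q^2 + 13*q + 10)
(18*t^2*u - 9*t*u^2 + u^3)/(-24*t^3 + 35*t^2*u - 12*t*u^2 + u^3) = u*(-6*t + u)/(8*t^2 - 9*t*u + u^2)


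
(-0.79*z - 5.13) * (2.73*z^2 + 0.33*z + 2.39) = -2.1567*z^3 - 14.2656*z^2 - 3.581*z - 12.2607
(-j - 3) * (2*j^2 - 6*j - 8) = -2*j^3 + 26*j + 24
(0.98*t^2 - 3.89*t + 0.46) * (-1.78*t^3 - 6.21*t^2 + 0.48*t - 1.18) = -1.7444*t^5 + 0.8384*t^4 + 23.8085*t^3 - 5.8802*t^2 + 4.811*t - 0.5428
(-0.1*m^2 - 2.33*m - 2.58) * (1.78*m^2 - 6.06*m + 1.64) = -0.178*m^4 - 3.5414*m^3 + 9.3634*m^2 + 11.8136*m - 4.2312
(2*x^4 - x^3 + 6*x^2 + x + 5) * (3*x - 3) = 6*x^5 - 9*x^4 + 21*x^3 - 15*x^2 + 12*x - 15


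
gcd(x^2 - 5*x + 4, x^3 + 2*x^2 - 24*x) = x - 4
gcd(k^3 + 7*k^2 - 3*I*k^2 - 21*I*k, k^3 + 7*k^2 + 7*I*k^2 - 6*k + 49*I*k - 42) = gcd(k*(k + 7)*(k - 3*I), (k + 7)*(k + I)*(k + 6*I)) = k + 7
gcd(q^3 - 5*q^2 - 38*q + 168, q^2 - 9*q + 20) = q - 4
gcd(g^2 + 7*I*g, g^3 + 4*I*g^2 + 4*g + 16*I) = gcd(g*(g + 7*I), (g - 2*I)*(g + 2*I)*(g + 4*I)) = 1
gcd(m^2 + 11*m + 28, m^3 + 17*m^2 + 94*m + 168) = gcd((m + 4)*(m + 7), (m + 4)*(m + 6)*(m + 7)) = m^2 + 11*m + 28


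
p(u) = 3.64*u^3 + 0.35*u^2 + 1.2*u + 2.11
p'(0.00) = 1.20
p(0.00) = 2.11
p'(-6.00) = 390.12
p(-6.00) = -778.73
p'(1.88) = 41.11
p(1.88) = 29.79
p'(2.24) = 57.56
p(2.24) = 47.47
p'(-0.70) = 6.06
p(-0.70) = 0.19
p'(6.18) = 422.59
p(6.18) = 882.04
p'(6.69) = 494.62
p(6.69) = 1115.69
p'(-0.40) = 2.67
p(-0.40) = 1.45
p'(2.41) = 66.31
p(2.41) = 57.99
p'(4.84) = 260.40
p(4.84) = 428.82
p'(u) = 10.92*u^2 + 0.7*u + 1.2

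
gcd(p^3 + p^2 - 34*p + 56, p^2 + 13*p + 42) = p + 7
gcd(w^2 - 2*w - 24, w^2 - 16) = w + 4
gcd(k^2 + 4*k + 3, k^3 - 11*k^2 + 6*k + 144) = k + 3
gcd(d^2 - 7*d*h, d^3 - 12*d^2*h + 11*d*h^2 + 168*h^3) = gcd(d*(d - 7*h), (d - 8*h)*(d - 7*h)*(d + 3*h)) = d - 7*h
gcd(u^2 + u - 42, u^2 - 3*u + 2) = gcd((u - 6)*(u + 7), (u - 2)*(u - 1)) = 1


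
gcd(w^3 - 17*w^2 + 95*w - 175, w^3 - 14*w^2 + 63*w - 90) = w - 5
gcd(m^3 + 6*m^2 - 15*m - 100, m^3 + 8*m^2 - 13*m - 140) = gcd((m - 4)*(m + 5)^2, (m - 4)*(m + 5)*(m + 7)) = m^2 + m - 20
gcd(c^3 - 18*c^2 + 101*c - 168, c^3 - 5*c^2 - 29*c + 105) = c^2 - 10*c + 21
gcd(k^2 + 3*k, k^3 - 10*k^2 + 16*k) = k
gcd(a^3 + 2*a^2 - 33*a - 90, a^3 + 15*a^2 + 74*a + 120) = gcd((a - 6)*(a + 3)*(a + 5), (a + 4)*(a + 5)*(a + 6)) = a + 5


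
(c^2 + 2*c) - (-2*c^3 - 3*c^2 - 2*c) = 2*c^3 + 4*c^2 + 4*c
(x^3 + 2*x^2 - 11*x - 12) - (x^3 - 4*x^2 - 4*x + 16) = 6*x^2 - 7*x - 28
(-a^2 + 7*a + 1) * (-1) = a^2 - 7*a - 1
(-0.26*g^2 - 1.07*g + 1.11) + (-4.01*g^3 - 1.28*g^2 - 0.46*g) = -4.01*g^3 - 1.54*g^2 - 1.53*g + 1.11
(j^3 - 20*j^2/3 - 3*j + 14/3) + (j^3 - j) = 2*j^3 - 20*j^2/3 - 4*j + 14/3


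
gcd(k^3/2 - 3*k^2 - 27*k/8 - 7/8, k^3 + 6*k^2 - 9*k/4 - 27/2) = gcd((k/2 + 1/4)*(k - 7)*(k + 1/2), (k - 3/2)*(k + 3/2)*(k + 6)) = 1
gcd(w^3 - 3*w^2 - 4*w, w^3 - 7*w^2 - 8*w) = w^2 + w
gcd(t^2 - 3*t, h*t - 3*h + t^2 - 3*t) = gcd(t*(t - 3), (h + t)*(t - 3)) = t - 3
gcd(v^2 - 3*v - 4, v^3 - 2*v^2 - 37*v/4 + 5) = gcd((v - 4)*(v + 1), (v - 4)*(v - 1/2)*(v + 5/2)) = v - 4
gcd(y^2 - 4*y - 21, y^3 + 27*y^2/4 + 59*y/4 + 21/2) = y + 3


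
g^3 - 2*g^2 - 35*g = g*(g - 7)*(g + 5)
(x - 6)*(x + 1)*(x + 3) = x^3 - 2*x^2 - 21*x - 18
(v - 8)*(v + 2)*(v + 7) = v^3 + v^2 - 58*v - 112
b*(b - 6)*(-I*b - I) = -I*b^3 + 5*I*b^2 + 6*I*b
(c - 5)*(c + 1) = c^2 - 4*c - 5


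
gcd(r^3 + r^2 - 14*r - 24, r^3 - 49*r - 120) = r + 3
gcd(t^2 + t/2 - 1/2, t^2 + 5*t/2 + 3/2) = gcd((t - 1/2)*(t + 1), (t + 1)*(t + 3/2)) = t + 1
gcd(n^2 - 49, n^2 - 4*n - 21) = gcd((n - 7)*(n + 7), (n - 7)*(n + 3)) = n - 7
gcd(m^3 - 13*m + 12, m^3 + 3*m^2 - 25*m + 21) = m^2 - 4*m + 3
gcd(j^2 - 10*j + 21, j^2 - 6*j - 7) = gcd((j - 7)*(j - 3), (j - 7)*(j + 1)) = j - 7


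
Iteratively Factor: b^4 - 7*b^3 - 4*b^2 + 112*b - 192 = (b - 4)*(b^3 - 3*b^2 - 16*b + 48) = (b - 4)*(b + 4)*(b^2 - 7*b + 12) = (b - 4)*(b - 3)*(b + 4)*(b - 4)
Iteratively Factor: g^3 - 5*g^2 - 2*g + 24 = (g + 2)*(g^2 - 7*g + 12) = (g - 3)*(g + 2)*(g - 4)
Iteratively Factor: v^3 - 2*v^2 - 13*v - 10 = (v - 5)*(v^2 + 3*v + 2) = (v - 5)*(v + 2)*(v + 1)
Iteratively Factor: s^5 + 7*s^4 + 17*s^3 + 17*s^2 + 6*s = (s + 2)*(s^4 + 5*s^3 + 7*s^2 + 3*s) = s*(s + 2)*(s^3 + 5*s^2 + 7*s + 3) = s*(s + 1)*(s + 2)*(s^2 + 4*s + 3) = s*(s + 1)*(s + 2)*(s + 3)*(s + 1)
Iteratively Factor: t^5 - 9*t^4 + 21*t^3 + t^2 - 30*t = (t - 2)*(t^4 - 7*t^3 + 7*t^2 + 15*t) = (t - 2)*(t + 1)*(t^3 - 8*t^2 + 15*t) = (t - 5)*(t - 2)*(t + 1)*(t^2 - 3*t) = t*(t - 5)*(t - 2)*(t + 1)*(t - 3)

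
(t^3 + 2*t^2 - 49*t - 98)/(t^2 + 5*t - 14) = (t^2 - 5*t - 14)/(t - 2)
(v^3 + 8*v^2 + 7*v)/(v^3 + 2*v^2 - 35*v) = (v + 1)/(v - 5)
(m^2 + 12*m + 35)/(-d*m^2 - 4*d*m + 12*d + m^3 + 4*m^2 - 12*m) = (-m^2 - 12*m - 35)/(d*m^2 + 4*d*m - 12*d - m^3 - 4*m^2 + 12*m)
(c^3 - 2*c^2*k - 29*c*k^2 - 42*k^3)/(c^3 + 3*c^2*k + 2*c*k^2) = (c^2 - 4*c*k - 21*k^2)/(c*(c + k))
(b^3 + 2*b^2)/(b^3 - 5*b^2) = (b + 2)/(b - 5)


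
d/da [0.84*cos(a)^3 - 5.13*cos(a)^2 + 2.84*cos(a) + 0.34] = (-2.52*cos(a)^2 + 10.26*cos(a) - 2.84)*sin(a)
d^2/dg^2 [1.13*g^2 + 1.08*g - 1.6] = 2.26000000000000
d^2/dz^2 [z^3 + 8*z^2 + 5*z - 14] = 6*z + 16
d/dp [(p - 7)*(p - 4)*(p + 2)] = 3*p^2 - 18*p + 6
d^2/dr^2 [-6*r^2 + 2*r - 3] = -12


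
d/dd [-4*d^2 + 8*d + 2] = 8 - 8*d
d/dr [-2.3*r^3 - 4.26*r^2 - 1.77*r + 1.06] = -6.9*r^2 - 8.52*r - 1.77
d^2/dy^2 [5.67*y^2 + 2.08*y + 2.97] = 11.3400000000000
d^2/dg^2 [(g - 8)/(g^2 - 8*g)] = 2/g^3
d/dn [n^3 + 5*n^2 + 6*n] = 3*n^2 + 10*n + 6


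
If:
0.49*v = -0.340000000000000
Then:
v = -0.69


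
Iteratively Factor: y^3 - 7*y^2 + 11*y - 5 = (y - 1)*(y^2 - 6*y + 5) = (y - 1)^2*(y - 5)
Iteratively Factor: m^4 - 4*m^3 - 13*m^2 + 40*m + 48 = (m - 4)*(m^3 - 13*m - 12) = (m - 4)*(m + 1)*(m^2 - m - 12) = (m - 4)^2*(m + 1)*(m + 3)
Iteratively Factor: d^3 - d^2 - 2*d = (d + 1)*(d^2 - 2*d) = d*(d + 1)*(d - 2)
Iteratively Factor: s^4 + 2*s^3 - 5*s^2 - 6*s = (s - 2)*(s^3 + 4*s^2 + 3*s) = (s - 2)*(s + 3)*(s^2 + s) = (s - 2)*(s + 1)*(s + 3)*(s)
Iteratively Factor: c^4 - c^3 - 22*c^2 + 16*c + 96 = (c - 4)*(c^3 + 3*c^2 - 10*c - 24) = (c - 4)*(c + 4)*(c^2 - c - 6) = (c - 4)*(c - 3)*(c + 4)*(c + 2)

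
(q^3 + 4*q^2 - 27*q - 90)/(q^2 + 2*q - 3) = (q^2 + q - 30)/(q - 1)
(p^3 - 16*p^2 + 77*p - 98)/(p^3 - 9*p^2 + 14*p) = (p - 7)/p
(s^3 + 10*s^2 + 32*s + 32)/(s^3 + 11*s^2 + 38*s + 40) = (s + 4)/(s + 5)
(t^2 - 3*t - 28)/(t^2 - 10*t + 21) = (t + 4)/(t - 3)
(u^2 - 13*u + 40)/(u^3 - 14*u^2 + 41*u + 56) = (u - 5)/(u^2 - 6*u - 7)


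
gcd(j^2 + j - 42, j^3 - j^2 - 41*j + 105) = j + 7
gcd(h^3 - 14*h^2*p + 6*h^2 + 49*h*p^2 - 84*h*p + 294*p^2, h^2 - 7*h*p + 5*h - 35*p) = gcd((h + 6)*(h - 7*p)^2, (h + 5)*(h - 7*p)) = -h + 7*p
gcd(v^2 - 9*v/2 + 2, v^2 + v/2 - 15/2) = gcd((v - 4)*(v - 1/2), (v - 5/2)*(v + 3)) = 1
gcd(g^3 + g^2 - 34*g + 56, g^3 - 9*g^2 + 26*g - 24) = g^2 - 6*g + 8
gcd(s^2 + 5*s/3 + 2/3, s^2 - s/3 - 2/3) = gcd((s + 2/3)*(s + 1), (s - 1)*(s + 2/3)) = s + 2/3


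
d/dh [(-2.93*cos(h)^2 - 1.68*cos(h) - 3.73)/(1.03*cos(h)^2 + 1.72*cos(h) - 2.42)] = (3.3092*cos(h)^2 - 21.865*cos(h) - 10.4812)*sin(h)/(1.0609*cos(h)^4 + 3.5432*cos(h)^3 - 2.0268*cos(h)^2 - 8.3248*cos(h) + 5.8564)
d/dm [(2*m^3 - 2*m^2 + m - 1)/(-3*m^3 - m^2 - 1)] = (-8*m^4 + 6*m^3 - 14*m^2 + 2*m - 1)/(9*m^6 + 6*m^5 + m^4 + 6*m^3 + 2*m^2 + 1)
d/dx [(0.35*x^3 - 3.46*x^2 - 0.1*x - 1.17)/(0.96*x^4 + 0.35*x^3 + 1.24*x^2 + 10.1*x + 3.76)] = (-0.336*x^6 + 6.6432*x^5 + 1.933*x^4 + 11.6328*x^3 - 29.6455*x^2 - 23.1176*x + 11.441)/(0.9216*x^8 + 0.672*x^7 + 2.5033*x^6 + 20.26*x^5 + 15.8268*x^4 + 27.68*x^3 + 111.3348*x^2 + 75.952*x + 14.1376)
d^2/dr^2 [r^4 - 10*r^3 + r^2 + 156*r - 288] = 12*r^2 - 60*r + 2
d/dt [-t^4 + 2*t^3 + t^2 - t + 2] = -4*t^3 + 6*t^2 + 2*t - 1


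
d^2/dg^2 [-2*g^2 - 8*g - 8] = -4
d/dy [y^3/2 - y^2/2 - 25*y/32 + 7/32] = 3*y^2/2 - y - 25/32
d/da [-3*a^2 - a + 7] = -6*a - 1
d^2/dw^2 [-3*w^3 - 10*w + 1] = -18*w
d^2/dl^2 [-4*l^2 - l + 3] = -8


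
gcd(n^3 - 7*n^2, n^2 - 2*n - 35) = n - 7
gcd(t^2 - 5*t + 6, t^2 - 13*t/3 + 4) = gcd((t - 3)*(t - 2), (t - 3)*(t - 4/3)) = t - 3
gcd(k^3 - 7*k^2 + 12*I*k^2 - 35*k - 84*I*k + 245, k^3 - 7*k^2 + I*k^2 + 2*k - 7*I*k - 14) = k - 7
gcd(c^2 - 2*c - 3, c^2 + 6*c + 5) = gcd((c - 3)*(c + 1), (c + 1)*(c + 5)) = c + 1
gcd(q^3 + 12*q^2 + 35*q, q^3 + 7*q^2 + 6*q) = q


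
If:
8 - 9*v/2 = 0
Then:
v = 16/9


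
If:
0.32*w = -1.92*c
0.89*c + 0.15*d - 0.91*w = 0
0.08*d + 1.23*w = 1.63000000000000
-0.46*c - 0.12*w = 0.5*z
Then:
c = -0.15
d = 6.41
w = 0.91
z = -0.08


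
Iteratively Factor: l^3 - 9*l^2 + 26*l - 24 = (l - 4)*(l^2 - 5*l + 6) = (l - 4)*(l - 3)*(l - 2)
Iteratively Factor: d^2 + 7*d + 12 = (d + 4)*(d + 3)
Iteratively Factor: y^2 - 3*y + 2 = (y - 1)*(y - 2)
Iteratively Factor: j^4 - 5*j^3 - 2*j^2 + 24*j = (j - 3)*(j^3 - 2*j^2 - 8*j) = (j - 3)*(j + 2)*(j^2 - 4*j) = j*(j - 3)*(j + 2)*(j - 4)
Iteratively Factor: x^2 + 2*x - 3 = (x - 1)*(x + 3)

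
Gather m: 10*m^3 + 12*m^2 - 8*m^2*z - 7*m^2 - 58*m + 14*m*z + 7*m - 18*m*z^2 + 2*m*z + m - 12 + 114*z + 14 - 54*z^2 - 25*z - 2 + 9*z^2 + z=10*m^3 + m^2*(5 - 8*z) + m*(-18*z^2 + 16*z - 50) - 45*z^2 + 90*z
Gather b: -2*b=-2*b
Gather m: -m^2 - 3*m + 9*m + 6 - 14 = -m^2 + 6*m - 8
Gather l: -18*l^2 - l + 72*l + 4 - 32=-18*l^2 + 71*l - 28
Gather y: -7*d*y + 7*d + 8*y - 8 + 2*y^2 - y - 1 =7*d + 2*y^2 + y*(7 - 7*d) - 9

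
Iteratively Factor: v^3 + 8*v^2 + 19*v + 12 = (v + 4)*(v^2 + 4*v + 3) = (v + 1)*(v + 4)*(v + 3)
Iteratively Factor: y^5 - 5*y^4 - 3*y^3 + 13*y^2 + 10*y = (y + 1)*(y^4 - 6*y^3 + 3*y^2 + 10*y) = (y + 1)^2*(y^3 - 7*y^2 + 10*y) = (y - 5)*(y + 1)^2*(y^2 - 2*y) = (y - 5)*(y - 2)*(y + 1)^2*(y)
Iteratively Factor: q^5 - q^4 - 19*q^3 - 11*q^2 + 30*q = (q + 2)*(q^4 - 3*q^3 - 13*q^2 + 15*q) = (q - 5)*(q + 2)*(q^3 + 2*q^2 - 3*q) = (q - 5)*(q - 1)*(q + 2)*(q^2 + 3*q) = q*(q - 5)*(q - 1)*(q + 2)*(q + 3)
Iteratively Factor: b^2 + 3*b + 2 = (b + 2)*(b + 1)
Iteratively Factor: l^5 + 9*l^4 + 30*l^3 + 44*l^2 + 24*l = (l)*(l^4 + 9*l^3 + 30*l^2 + 44*l + 24) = l*(l + 2)*(l^3 + 7*l^2 + 16*l + 12) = l*(l + 2)^2*(l^2 + 5*l + 6) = l*(l + 2)^2*(l + 3)*(l + 2)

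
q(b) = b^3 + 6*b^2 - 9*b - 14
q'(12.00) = 567.00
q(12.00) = 2470.00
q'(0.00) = -9.00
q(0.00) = -14.00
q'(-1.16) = -18.88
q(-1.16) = 2.95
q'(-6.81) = 48.41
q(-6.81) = 9.73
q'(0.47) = -2.70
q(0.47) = -16.80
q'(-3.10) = -17.37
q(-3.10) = 41.77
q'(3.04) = 55.20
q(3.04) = 42.18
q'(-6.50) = 39.75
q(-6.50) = 23.38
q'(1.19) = 9.53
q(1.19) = -14.53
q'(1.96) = 26.04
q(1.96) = -1.06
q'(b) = 3*b^2 + 12*b - 9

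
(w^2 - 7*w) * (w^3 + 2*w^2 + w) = w^5 - 5*w^4 - 13*w^3 - 7*w^2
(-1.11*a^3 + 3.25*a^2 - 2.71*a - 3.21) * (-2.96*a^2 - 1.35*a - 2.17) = 3.2856*a^5 - 8.1215*a^4 + 6.0428*a^3 + 6.1076*a^2 + 10.2142*a + 6.9657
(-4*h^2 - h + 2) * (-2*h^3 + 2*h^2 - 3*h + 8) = 8*h^5 - 6*h^4 + 6*h^3 - 25*h^2 - 14*h + 16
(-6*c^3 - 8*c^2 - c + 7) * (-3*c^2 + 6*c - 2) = 18*c^5 - 12*c^4 - 33*c^3 - 11*c^2 + 44*c - 14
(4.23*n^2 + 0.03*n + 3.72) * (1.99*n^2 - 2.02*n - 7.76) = 8.4177*n^4 - 8.4849*n^3 - 25.4826*n^2 - 7.7472*n - 28.8672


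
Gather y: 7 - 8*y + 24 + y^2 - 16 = y^2 - 8*y + 15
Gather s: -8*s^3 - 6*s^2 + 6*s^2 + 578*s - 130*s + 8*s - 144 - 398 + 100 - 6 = -8*s^3 + 456*s - 448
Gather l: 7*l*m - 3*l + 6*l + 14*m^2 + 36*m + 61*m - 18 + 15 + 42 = l*(7*m + 3) + 14*m^2 + 97*m + 39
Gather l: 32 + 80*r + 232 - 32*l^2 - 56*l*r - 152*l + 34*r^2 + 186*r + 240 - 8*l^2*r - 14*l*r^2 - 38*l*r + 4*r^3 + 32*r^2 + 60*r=l^2*(-8*r - 32) + l*(-14*r^2 - 94*r - 152) + 4*r^3 + 66*r^2 + 326*r + 504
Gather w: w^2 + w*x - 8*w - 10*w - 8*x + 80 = w^2 + w*(x - 18) - 8*x + 80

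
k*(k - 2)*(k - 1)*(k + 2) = k^4 - k^3 - 4*k^2 + 4*k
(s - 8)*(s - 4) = s^2 - 12*s + 32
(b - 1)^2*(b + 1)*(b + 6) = b^4 + 5*b^3 - 7*b^2 - 5*b + 6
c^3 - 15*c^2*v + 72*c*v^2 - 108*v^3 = (c - 6*v)^2*(c - 3*v)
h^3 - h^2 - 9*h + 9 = (h - 3)*(h - 1)*(h + 3)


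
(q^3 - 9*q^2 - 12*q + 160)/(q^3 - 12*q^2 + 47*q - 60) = (q^2 - 4*q - 32)/(q^2 - 7*q + 12)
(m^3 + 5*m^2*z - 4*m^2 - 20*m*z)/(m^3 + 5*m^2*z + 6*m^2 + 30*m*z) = (m - 4)/(m + 6)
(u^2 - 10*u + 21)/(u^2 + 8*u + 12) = (u^2 - 10*u + 21)/(u^2 + 8*u + 12)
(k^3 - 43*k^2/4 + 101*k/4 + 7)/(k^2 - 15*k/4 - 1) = k - 7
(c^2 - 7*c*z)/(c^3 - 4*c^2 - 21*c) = (-c + 7*z)/(-c^2 + 4*c + 21)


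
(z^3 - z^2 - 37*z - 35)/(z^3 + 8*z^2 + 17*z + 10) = (z - 7)/(z + 2)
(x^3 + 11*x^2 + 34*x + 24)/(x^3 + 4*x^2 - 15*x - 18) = (x + 4)/(x - 3)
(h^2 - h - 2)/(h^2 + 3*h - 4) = (h^2 - h - 2)/(h^2 + 3*h - 4)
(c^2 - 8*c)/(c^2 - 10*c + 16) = c/(c - 2)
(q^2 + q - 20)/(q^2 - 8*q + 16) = (q + 5)/(q - 4)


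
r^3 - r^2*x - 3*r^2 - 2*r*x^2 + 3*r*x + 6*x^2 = (r - 3)*(r - 2*x)*(r + x)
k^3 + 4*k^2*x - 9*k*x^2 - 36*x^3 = (k - 3*x)*(k + 3*x)*(k + 4*x)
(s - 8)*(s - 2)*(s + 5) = s^3 - 5*s^2 - 34*s + 80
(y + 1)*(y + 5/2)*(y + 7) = y^3 + 21*y^2/2 + 27*y + 35/2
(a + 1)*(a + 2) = a^2 + 3*a + 2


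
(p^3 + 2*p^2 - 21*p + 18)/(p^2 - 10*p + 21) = (p^2 + 5*p - 6)/(p - 7)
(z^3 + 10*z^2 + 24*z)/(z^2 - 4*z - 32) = z*(z + 6)/(z - 8)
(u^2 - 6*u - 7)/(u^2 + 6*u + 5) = (u - 7)/(u + 5)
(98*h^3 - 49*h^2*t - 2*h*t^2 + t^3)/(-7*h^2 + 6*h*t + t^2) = (14*h^2 - 9*h*t + t^2)/(-h + t)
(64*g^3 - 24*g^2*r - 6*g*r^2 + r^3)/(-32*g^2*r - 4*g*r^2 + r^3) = (-2*g + r)/r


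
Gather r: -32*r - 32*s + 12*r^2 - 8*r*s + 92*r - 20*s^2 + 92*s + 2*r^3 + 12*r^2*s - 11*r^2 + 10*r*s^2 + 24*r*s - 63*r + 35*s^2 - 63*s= 2*r^3 + r^2*(12*s + 1) + r*(10*s^2 + 16*s - 3) + 15*s^2 - 3*s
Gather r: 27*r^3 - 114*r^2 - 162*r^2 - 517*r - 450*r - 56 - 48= 27*r^3 - 276*r^2 - 967*r - 104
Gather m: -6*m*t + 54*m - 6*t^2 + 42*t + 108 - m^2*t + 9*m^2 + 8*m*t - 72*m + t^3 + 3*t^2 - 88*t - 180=m^2*(9 - t) + m*(2*t - 18) + t^3 - 3*t^2 - 46*t - 72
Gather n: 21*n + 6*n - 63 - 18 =27*n - 81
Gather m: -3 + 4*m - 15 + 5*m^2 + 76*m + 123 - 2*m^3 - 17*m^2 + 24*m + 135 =-2*m^3 - 12*m^2 + 104*m + 240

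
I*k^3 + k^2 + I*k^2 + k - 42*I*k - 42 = (k - 6)*(k + 7)*(I*k + 1)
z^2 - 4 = (z - 2)*(z + 2)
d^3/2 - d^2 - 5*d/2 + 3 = (d/2 + 1)*(d - 3)*(d - 1)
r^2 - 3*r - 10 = (r - 5)*(r + 2)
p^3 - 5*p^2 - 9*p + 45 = (p - 5)*(p - 3)*(p + 3)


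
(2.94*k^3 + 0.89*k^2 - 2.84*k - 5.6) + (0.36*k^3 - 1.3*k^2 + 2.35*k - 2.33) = 3.3*k^3 - 0.41*k^2 - 0.49*k - 7.93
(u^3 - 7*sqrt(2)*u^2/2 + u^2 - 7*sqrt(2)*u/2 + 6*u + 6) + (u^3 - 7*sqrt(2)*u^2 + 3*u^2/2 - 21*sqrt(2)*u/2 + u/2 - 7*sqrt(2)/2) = 2*u^3 - 21*sqrt(2)*u^2/2 + 5*u^2/2 - 14*sqrt(2)*u + 13*u/2 - 7*sqrt(2)/2 + 6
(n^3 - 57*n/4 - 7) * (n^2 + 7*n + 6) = n^5 + 7*n^4 - 33*n^3/4 - 427*n^2/4 - 269*n/2 - 42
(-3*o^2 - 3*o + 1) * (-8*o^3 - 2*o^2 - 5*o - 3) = 24*o^5 + 30*o^4 + 13*o^3 + 22*o^2 + 4*o - 3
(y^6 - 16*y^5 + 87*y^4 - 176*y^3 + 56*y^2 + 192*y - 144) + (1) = y^6 - 16*y^5 + 87*y^4 - 176*y^3 + 56*y^2 + 192*y - 143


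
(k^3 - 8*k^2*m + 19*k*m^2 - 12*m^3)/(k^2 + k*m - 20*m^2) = (k^2 - 4*k*m + 3*m^2)/(k + 5*m)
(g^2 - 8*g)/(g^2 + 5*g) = (g - 8)/(g + 5)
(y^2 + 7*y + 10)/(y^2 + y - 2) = (y + 5)/(y - 1)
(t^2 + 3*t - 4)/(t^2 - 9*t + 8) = (t + 4)/(t - 8)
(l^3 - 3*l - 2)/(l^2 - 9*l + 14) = (l^2 + 2*l + 1)/(l - 7)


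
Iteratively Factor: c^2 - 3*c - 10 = (c + 2)*(c - 5)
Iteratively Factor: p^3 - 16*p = (p + 4)*(p^2 - 4*p) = (p - 4)*(p + 4)*(p)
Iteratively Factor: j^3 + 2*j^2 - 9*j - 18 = (j + 2)*(j^2 - 9) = (j - 3)*(j + 2)*(j + 3)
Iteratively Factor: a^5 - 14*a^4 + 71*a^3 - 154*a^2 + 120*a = (a - 2)*(a^4 - 12*a^3 + 47*a^2 - 60*a) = a*(a - 2)*(a^3 - 12*a^2 + 47*a - 60) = a*(a - 5)*(a - 2)*(a^2 - 7*a + 12) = a*(a - 5)*(a - 4)*(a - 2)*(a - 3)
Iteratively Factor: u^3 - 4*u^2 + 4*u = (u - 2)*(u^2 - 2*u) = (u - 2)^2*(u)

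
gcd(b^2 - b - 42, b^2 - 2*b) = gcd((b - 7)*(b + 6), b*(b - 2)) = 1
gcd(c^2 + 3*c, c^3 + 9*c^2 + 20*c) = c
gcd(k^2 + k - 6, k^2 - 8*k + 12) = k - 2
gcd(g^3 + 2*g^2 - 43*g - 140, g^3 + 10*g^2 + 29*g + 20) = g^2 + 9*g + 20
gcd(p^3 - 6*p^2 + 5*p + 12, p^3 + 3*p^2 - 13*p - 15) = p^2 - 2*p - 3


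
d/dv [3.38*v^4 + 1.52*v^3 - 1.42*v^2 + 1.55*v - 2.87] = 13.52*v^3 + 4.56*v^2 - 2.84*v + 1.55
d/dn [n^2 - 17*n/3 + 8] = 2*n - 17/3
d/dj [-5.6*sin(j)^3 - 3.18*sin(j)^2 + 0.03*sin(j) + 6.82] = (-16.8*sin(j)^2 - 6.36*sin(j) + 0.03)*cos(j)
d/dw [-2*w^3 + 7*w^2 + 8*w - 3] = -6*w^2 + 14*w + 8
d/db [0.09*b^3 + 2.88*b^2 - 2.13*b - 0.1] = 0.27*b^2 + 5.76*b - 2.13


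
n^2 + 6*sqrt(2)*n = n*(n + 6*sqrt(2))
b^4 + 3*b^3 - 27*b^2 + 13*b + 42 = (b - 3)*(b - 2)*(b + 1)*(b + 7)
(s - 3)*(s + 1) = s^2 - 2*s - 3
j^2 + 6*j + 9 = (j + 3)^2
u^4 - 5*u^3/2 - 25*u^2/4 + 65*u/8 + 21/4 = (u - 7/2)*(u - 3/2)*(u + 1/2)*(u + 2)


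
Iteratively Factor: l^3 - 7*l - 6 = (l - 3)*(l^2 + 3*l + 2) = (l - 3)*(l + 2)*(l + 1)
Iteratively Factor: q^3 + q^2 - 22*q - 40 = (q + 4)*(q^2 - 3*q - 10) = (q - 5)*(q + 4)*(q + 2)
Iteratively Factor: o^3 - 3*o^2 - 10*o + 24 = (o - 4)*(o^2 + o - 6) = (o - 4)*(o + 3)*(o - 2)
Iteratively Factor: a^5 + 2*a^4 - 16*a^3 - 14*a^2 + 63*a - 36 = (a - 1)*(a^4 + 3*a^3 - 13*a^2 - 27*a + 36) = (a - 1)*(a + 3)*(a^3 - 13*a + 12) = (a - 3)*(a - 1)*(a + 3)*(a^2 + 3*a - 4) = (a - 3)*(a - 1)*(a + 3)*(a + 4)*(a - 1)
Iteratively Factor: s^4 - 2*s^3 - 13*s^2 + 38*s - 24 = (s - 2)*(s^3 - 13*s + 12) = (s - 3)*(s - 2)*(s^2 + 3*s - 4) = (s - 3)*(s - 2)*(s + 4)*(s - 1)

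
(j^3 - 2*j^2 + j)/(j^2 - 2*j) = (j^2 - 2*j + 1)/(j - 2)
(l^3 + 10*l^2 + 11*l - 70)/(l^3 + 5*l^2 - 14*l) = (l + 5)/l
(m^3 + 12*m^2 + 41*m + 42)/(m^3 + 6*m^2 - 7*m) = (m^2 + 5*m + 6)/(m*(m - 1))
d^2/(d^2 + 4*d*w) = d/(d + 4*w)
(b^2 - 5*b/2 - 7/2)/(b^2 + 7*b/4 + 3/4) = 2*(2*b - 7)/(4*b + 3)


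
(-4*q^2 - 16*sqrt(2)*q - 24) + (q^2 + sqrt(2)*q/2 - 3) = -3*q^2 - 31*sqrt(2)*q/2 - 27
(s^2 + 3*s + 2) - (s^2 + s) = 2*s + 2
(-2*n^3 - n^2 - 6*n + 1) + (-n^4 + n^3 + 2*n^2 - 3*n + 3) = -n^4 - n^3 + n^2 - 9*n + 4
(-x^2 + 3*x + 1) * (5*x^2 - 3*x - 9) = -5*x^4 + 18*x^3 + 5*x^2 - 30*x - 9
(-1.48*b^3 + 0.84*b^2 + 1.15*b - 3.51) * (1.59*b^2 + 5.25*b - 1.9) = -2.3532*b^5 - 6.4344*b^4 + 9.0505*b^3 - 1.1394*b^2 - 20.6125*b + 6.669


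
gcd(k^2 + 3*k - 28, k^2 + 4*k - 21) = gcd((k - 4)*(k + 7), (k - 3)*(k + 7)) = k + 7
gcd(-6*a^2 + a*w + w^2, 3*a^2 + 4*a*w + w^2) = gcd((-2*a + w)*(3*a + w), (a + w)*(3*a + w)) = 3*a + w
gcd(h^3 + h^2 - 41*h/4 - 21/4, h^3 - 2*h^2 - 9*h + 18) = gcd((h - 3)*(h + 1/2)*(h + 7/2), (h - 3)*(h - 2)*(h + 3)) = h - 3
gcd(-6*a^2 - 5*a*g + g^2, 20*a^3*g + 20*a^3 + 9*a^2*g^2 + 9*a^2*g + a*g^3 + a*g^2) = 1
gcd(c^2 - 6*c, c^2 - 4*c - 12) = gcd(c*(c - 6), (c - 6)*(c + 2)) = c - 6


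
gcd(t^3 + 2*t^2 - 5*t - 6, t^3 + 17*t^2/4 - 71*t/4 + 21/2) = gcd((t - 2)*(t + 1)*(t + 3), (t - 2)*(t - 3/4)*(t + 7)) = t - 2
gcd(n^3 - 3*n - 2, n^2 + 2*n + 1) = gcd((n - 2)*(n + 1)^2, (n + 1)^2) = n^2 + 2*n + 1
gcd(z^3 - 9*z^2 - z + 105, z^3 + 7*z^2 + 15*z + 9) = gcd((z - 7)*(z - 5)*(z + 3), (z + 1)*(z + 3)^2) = z + 3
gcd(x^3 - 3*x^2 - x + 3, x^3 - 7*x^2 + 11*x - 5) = x - 1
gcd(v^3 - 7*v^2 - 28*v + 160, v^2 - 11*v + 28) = v - 4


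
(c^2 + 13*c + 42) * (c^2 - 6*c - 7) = c^4 + 7*c^3 - 43*c^2 - 343*c - 294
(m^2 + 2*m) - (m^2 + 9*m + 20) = -7*m - 20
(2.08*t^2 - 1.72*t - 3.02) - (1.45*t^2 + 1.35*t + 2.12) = 0.63*t^2 - 3.07*t - 5.14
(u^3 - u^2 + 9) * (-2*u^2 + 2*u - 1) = -2*u^5 + 4*u^4 - 3*u^3 - 17*u^2 + 18*u - 9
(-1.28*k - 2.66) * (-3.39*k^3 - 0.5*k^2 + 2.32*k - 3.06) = 4.3392*k^4 + 9.6574*k^3 - 1.6396*k^2 - 2.2544*k + 8.1396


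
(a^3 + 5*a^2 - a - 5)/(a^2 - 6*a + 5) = (a^2 + 6*a + 5)/(a - 5)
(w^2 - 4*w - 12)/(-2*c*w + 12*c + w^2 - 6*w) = (w + 2)/(-2*c + w)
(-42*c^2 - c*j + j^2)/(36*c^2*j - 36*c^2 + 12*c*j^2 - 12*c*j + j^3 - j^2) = (-7*c + j)/(6*c*j - 6*c + j^2 - j)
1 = 1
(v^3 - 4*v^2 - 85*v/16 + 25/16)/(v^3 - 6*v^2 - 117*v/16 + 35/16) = (v - 5)/(v - 7)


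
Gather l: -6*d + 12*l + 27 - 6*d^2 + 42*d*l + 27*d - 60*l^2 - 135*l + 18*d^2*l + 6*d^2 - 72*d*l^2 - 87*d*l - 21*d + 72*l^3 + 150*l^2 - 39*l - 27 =72*l^3 + l^2*(90 - 72*d) + l*(18*d^2 - 45*d - 162)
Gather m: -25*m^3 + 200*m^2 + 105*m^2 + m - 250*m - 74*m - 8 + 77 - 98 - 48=-25*m^3 + 305*m^2 - 323*m - 77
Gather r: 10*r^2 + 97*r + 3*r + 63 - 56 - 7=10*r^2 + 100*r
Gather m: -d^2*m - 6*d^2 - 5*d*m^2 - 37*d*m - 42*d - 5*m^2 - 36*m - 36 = -6*d^2 - 42*d + m^2*(-5*d - 5) + m*(-d^2 - 37*d - 36) - 36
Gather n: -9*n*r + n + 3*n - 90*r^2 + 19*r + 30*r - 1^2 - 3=n*(4 - 9*r) - 90*r^2 + 49*r - 4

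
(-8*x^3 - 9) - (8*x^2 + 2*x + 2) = -8*x^3 - 8*x^2 - 2*x - 11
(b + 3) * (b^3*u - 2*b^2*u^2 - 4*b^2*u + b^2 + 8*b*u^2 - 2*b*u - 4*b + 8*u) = b^4*u - 2*b^3*u^2 - b^3*u + b^3 + 2*b^2*u^2 - 14*b^2*u - b^2 + 24*b*u^2 + 2*b*u - 12*b + 24*u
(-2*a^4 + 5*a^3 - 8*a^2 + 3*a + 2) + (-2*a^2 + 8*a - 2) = -2*a^4 + 5*a^3 - 10*a^2 + 11*a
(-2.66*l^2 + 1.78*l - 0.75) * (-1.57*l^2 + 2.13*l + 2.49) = 4.1762*l^4 - 8.4604*l^3 - 1.6545*l^2 + 2.8347*l - 1.8675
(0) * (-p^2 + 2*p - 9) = 0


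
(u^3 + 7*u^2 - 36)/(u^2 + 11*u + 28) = (u^3 + 7*u^2 - 36)/(u^2 + 11*u + 28)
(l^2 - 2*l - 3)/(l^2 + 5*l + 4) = (l - 3)/(l + 4)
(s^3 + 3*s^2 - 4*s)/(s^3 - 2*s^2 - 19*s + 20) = s/(s - 5)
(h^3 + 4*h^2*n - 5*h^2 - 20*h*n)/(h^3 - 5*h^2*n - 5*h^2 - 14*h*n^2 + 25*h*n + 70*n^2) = h*(h + 4*n)/(h^2 - 5*h*n - 14*n^2)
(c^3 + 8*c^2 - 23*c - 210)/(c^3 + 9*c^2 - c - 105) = (c^2 + c - 30)/(c^2 + 2*c - 15)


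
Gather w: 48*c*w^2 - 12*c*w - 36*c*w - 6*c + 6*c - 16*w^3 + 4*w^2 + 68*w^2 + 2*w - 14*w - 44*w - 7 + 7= -16*w^3 + w^2*(48*c + 72) + w*(-48*c - 56)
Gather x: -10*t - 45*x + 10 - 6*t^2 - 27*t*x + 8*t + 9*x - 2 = -6*t^2 - 2*t + x*(-27*t - 36) + 8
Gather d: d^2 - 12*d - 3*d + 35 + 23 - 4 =d^2 - 15*d + 54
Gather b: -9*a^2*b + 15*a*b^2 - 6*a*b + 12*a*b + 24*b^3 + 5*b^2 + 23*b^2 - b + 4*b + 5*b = 24*b^3 + b^2*(15*a + 28) + b*(-9*a^2 + 6*a + 8)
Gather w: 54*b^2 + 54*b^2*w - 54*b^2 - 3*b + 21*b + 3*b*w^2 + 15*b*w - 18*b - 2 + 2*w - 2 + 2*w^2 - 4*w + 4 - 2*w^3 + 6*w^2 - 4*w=-2*w^3 + w^2*(3*b + 8) + w*(54*b^2 + 15*b - 6)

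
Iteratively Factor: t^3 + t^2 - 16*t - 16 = (t + 1)*(t^2 - 16) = (t - 4)*(t + 1)*(t + 4)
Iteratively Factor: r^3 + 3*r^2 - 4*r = (r - 1)*(r^2 + 4*r) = (r - 1)*(r + 4)*(r)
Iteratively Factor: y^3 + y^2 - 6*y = (y - 2)*(y^2 + 3*y) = (y - 2)*(y + 3)*(y)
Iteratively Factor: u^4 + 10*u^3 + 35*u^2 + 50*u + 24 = (u + 4)*(u^3 + 6*u^2 + 11*u + 6) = (u + 2)*(u + 4)*(u^2 + 4*u + 3) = (u + 1)*(u + 2)*(u + 4)*(u + 3)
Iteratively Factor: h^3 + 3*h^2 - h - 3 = (h + 3)*(h^2 - 1) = (h - 1)*(h + 3)*(h + 1)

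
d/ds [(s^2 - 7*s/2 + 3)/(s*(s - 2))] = 3/(2*s^2)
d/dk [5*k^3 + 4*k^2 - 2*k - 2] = 15*k^2 + 8*k - 2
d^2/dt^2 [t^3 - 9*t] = 6*t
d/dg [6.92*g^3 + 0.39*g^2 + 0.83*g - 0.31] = 20.76*g^2 + 0.78*g + 0.83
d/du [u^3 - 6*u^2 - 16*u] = 3*u^2 - 12*u - 16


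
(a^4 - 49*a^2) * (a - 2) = a^5 - 2*a^4 - 49*a^3 + 98*a^2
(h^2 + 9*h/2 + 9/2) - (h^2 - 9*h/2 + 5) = 9*h - 1/2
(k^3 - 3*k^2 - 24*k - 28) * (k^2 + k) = k^5 - 2*k^4 - 27*k^3 - 52*k^2 - 28*k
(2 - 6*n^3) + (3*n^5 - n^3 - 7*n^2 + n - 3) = 3*n^5 - 7*n^3 - 7*n^2 + n - 1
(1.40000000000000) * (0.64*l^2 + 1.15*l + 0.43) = 0.896*l^2 + 1.61*l + 0.602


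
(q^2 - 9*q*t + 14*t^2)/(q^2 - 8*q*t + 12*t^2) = (q - 7*t)/(q - 6*t)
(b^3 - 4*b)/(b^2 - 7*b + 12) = b*(b^2 - 4)/(b^2 - 7*b + 12)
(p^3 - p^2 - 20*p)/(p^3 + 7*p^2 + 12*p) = (p - 5)/(p + 3)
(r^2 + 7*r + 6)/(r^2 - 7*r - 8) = (r + 6)/(r - 8)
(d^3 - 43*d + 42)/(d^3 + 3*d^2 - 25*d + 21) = (d - 6)/(d - 3)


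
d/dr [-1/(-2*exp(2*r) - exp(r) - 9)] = (-4*exp(r) - 1)*exp(r)/(2*exp(2*r) + exp(r) + 9)^2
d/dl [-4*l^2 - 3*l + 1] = -8*l - 3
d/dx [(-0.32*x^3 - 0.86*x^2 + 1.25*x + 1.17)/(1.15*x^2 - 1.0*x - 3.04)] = (-0.368*x^4 + 0.64*x^3 + 2.3409*x^2 + 2.5378*x - 2.63)/(1.3225*x^4 - 2.3*x^3 - 5.992*x^2 + 6.08*x + 9.2416)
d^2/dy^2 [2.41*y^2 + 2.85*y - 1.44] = 4.82000000000000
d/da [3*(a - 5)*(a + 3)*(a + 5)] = 9*a^2 + 18*a - 75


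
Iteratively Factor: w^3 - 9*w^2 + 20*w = (w)*(w^2 - 9*w + 20) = w*(w - 5)*(w - 4)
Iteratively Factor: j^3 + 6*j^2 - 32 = (j + 4)*(j^2 + 2*j - 8) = (j + 4)^2*(j - 2)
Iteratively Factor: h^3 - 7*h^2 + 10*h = (h - 2)*(h^2 - 5*h) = (h - 5)*(h - 2)*(h)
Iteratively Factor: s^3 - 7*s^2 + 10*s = (s - 2)*(s^2 - 5*s) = (s - 5)*(s - 2)*(s)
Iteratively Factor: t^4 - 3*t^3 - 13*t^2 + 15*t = (t - 1)*(t^3 - 2*t^2 - 15*t) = t*(t - 1)*(t^2 - 2*t - 15) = t*(t - 1)*(t + 3)*(t - 5)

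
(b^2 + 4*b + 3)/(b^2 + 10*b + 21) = (b + 1)/(b + 7)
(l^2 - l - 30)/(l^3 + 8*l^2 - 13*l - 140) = (l - 6)/(l^2 + 3*l - 28)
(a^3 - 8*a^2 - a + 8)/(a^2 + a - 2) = (a^2 - 7*a - 8)/(a + 2)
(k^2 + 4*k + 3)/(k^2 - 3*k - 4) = (k + 3)/(k - 4)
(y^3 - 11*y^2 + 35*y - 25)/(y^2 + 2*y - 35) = (y^2 - 6*y + 5)/(y + 7)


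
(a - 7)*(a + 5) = a^2 - 2*a - 35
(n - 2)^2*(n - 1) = n^3 - 5*n^2 + 8*n - 4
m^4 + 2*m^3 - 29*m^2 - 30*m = m*(m - 5)*(m + 1)*(m + 6)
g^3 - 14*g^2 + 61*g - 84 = (g - 7)*(g - 4)*(g - 3)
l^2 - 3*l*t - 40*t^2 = (l - 8*t)*(l + 5*t)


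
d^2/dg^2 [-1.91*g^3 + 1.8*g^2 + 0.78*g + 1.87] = 3.6 - 11.46*g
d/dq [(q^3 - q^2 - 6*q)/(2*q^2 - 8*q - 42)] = (q^4 - 8*q^3 - 53*q^2 + 42*q + 126)/(2*(q^4 - 8*q^3 - 26*q^2 + 168*q + 441))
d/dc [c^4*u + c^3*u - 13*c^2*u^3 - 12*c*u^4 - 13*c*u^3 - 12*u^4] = u*(4*c^3 + 3*c^2 - 26*c*u^2 - 12*u^3 - 13*u^2)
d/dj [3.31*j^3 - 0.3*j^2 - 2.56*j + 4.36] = 9.93*j^2 - 0.6*j - 2.56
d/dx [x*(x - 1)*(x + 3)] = 3*x^2 + 4*x - 3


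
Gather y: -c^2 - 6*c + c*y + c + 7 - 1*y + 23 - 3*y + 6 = -c^2 - 5*c + y*(c - 4) + 36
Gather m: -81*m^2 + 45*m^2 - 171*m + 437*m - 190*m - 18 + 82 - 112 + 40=-36*m^2 + 76*m - 8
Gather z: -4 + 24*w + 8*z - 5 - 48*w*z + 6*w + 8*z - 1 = 30*w + z*(16 - 48*w) - 10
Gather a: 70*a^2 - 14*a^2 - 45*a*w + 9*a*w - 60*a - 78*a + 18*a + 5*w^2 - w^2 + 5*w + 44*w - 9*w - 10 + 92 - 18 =56*a^2 + a*(-36*w - 120) + 4*w^2 + 40*w + 64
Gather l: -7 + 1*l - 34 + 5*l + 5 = 6*l - 36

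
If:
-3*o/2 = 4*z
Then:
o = -8*z/3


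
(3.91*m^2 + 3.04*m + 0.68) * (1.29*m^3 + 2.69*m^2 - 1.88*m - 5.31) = 5.0439*m^5 + 14.4395*m^4 + 1.704*m^3 - 24.6481*m^2 - 17.4208*m - 3.6108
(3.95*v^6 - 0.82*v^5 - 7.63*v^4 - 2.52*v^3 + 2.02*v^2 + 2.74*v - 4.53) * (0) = 0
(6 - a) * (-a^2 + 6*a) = a^3 - 12*a^2 + 36*a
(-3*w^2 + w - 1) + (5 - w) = 4 - 3*w^2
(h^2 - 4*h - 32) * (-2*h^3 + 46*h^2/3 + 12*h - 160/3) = -2*h^5 + 70*h^4/3 + 44*h^3/3 - 592*h^2 - 512*h/3 + 5120/3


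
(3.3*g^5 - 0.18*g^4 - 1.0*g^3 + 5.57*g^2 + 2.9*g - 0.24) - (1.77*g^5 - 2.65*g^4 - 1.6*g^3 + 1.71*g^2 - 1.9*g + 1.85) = 1.53*g^5 + 2.47*g^4 + 0.6*g^3 + 3.86*g^2 + 4.8*g - 2.09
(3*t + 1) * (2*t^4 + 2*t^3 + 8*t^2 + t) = 6*t^5 + 8*t^4 + 26*t^3 + 11*t^2 + t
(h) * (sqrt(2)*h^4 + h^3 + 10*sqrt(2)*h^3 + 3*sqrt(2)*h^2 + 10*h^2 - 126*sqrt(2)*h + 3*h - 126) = sqrt(2)*h^5 + h^4 + 10*sqrt(2)*h^4 + 3*sqrt(2)*h^3 + 10*h^3 - 126*sqrt(2)*h^2 + 3*h^2 - 126*h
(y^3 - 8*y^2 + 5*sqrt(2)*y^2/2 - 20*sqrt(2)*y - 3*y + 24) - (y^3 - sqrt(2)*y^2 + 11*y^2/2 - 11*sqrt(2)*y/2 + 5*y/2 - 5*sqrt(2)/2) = -27*y^2/2 + 7*sqrt(2)*y^2/2 - 29*sqrt(2)*y/2 - 11*y/2 + 5*sqrt(2)/2 + 24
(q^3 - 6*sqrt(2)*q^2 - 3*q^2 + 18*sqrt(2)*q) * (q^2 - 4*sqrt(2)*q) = q^5 - 10*sqrt(2)*q^4 - 3*q^4 + 30*sqrt(2)*q^3 + 48*q^3 - 144*q^2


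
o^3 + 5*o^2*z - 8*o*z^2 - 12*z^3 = (o - 2*z)*(o + z)*(o + 6*z)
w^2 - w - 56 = (w - 8)*(w + 7)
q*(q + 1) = q^2 + q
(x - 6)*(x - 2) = x^2 - 8*x + 12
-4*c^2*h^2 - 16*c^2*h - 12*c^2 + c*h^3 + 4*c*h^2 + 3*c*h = (-4*c + h)*(h + 3)*(c*h + c)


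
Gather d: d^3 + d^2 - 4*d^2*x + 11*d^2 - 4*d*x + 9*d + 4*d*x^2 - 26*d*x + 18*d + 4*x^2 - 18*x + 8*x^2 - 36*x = d^3 + d^2*(12 - 4*x) + d*(4*x^2 - 30*x + 27) + 12*x^2 - 54*x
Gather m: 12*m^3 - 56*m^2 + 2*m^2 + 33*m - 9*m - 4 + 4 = 12*m^3 - 54*m^2 + 24*m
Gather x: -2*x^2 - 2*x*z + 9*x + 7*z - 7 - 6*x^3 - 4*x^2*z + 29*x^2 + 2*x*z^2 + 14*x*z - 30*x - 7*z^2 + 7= -6*x^3 + x^2*(27 - 4*z) + x*(2*z^2 + 12*z - 21) - 7*z^2 + 7*z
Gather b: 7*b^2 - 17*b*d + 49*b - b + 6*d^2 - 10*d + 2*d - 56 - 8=7*b^2 + b*(48 - 17*d) + 6*d^2 - 8*d - 64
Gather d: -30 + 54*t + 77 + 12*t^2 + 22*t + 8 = 12*t^2 + 76*t + 55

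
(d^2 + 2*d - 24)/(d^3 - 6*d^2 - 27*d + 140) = (d + 6)/(d^2 - 2*d - 35)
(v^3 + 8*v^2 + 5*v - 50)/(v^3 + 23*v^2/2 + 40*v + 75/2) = 2*(v - 2)/(2*v + 3)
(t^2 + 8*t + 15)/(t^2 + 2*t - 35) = (t^2 + 8*t + 15)/(t^2 + 2*t - 35)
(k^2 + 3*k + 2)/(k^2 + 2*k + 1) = (k + 2)/(k + 1)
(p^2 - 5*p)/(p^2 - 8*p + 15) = p/(p - 3)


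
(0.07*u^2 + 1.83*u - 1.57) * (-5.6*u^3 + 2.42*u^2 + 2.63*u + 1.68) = -0.392*u^5 - 10.0786*u^4 + 13.4047*u^3 + 1.1311*u^2 - 1.0547*u - 2.6376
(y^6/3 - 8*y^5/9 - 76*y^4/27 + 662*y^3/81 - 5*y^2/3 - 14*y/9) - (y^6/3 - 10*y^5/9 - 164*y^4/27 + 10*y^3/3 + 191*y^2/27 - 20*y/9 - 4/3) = 2*y^5/9 + 88*y^4/27 + 392*y^3/81 - 236*y^2/27 + 2*y/3 + 4/3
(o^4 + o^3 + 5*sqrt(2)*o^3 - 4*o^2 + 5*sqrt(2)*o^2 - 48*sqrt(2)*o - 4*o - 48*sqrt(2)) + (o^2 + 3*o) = o^4 + o^3 + 5*sqrt(2)*o^3 - 3*o^2 + 5*sqrt(2)*o^2 - 48*sqrt(2)*o - o - 48*sqrt(2)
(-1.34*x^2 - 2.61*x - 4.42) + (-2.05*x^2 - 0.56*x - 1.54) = -3.39*x^2 - 3.17*x - 5.96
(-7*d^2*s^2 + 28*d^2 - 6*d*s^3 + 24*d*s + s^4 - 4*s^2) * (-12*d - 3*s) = 84*d^3*s^2 - 336*d^3 + 93*d^2*s^3 - 372*d^2*s + 6*d*s^4 - 24*d*s^2 - 3*s^5 + 12*s^3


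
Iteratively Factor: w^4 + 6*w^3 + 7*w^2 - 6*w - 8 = (w + 2)*(w^3 + 4*w^2 - w - 4) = (w - 1)*(w + 2)*(w^2 + 5*w + 4) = (w - 1)*(w + 1)*(w + 2)*(w + 4)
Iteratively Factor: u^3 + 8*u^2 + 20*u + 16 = (u + 2)*(u^2 + 6*u + 8) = (u + 2)^2*(u + 4)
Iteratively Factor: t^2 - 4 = (t - 2)*(t + 2)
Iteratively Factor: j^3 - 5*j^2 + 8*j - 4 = (j - 1)*(j^2 - 4*j + 4) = (j - 2)*(j - 1)*(j - 2)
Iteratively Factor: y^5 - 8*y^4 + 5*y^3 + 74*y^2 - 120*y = (y - 5)*(y^4 - 3*y^3 - 10*y^2 + 24*y) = y*(y - 5)*(y^3 - 3*y^2 - 10*y + 24) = y*(y - 5)*(y + 3)*(y^2 - 6*y + 8) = y*(y - 5)*(y - 2)*(y + 3)*(y - 4)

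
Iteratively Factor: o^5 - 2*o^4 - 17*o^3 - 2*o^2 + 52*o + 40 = (o + 1)*(o^4 - 3*o^3 - 14*o^2 + 12*o + 40) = (o - 5)*(o + 1)*(o^3 + 2*o^2 - 4*o - 8) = (o - 5)*(o - 2)*(o + 1)*(o^2 + 4*o + 4) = (o - 5)*(o - 2)*(o + 1)*(o + 2)*(o + 2)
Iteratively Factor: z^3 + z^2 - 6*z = (z + 3)*(z^2 - 2*z) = z*(z + 3)*(z - 2)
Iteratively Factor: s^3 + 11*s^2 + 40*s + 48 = (s + 4)*(s^2 + 7*s + 12) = (s + 4)^2*(s + 3)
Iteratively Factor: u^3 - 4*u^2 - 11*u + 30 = (u + 3)*(u^2 - 7*u + 10) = (u - 2)*(u + 3)*(u - 5)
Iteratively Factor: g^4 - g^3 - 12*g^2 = (g)*(g^3 - g^2 - 12*g) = g*(g - 4)*(g^2 + 3*g) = g^2*(g - 4)*(g + 3)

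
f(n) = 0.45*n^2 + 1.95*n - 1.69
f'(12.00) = 12.75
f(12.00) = 86.51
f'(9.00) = 10.05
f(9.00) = 52.31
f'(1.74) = 3.52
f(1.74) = 3.07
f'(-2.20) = -0.03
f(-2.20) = -3.80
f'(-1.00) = 1.05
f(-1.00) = -3.19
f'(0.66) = 2.54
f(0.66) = -0.21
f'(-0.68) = 1.34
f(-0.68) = -2.81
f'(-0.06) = 1.90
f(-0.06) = -1.81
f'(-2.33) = -0.15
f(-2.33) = -3.79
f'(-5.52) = -3.02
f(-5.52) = 1.26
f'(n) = 0.9*n + 1.95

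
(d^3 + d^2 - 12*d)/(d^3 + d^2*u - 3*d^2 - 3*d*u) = (d + 4)/(d + u)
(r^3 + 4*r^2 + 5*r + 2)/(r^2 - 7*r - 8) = (r^2 + 3*r + 2)/(r - 8)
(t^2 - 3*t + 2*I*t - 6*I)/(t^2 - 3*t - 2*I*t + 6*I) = (t + 2*I)/(t - 2*I)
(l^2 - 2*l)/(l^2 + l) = (l - 2)/(l + 1)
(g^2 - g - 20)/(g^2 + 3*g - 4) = (g - 5)/(g - 1)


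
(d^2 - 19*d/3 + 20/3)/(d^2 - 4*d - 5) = (d - 4/3)/(d + 1)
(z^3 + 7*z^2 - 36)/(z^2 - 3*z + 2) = (z^2 + 9*z + 18)/(z - 1)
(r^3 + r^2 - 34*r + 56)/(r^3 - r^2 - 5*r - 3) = (-r^3 - r^2 + 34*r - 56)/(-r^3 + r^2 + 5*r + 3)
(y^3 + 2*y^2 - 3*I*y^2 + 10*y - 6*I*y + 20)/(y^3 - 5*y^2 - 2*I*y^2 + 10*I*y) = (y^3 + y^2*(2 - 3*I) + 2*y*(5 - 3*I) + 20)/(y*(y^2 - y*(5 + 2*I) + 10*I))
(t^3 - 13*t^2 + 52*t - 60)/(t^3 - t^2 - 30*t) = (t^2 - 7*t + 10)/(t*(t + 5))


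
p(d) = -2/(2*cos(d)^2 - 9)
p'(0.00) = 0.00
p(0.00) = 0.29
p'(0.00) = 0.00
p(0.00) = 0.29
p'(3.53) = -0.05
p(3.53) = 0.27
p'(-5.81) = -0.06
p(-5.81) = 0.27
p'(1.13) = -0.04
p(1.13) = 0.23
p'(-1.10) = 0.04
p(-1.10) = 0.23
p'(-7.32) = 0.05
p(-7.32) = 0.24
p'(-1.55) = 0.00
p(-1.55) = 0.22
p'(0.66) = -0.06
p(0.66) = 0.26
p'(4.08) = -0.06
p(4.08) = 0.24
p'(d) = -8*sin(d)*cos(d)/(2*cos(d)^2 - 9)^2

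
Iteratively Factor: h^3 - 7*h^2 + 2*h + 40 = (h - 5)*(h^2 - 2*h - 8) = (h - 5)*(h + 2)*(h - 4)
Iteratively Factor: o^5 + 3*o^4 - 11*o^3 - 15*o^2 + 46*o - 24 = (o + 3)*(o^4 - 11*o^2 + 18*o - 8) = (o - 2)*(o + 3)*(o^3 + 2*o^2 - 7*o + 4) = (o - 2)*(o - 1)*(o + 3)*(o^2 + 3*o - 4) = (o - 2)*(o - 1)*(o + 3)*(o + 4)*(o - 1)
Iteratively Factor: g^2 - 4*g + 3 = (g - 3)*(g - 1)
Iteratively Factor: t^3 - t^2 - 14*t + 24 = (t - 2)*(t^2 + t - 12) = (t - 3)*(t - 2)*(t + 4)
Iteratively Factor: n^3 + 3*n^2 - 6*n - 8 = (n + 1)*(n^2 + 2*n - 8) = (n + 1)*(n + 4)*(n - 2)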